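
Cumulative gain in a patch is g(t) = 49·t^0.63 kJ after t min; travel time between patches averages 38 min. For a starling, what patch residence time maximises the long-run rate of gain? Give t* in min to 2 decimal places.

64.70 min

By the marginal value theorem, leave when the instantaneous gain rate g'(t) equals the habitat-wide average g(t)/(T + t).
g'(t) = 0.63·49·t^-0.37. Setting 0.63·49·t^-0.37 = 49·t^0.63/(38+t) gives 0.63(38+t) = t, so 0.37·t = 0.63×38.
t* = 0.63×38/0.37 = 64.7 min.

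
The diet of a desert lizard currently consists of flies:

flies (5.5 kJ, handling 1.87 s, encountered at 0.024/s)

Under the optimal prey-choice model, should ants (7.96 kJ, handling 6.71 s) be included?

Current rate: (0.024×5.5)/(1 + 0.024×1.87) = 0.1263 kJ/s.
Profitability of ants: 7.96/6.71 = 1.186 kJ/s.
1.186 > 0.1263, so adding ants raises the average — include it.

Yes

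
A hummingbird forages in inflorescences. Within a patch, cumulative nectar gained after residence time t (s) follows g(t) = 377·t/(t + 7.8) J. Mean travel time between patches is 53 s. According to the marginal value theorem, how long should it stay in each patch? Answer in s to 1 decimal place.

Maximise g(t)/(T+t): set derivative to zero → g'(t)(T+t) = g(t).
g'(t) = 377·7.8/(t + 7.8)². Setting 377·7.8/(t+7.8)² = 377t/[(t+7.8)(53+t)] gives 7.8(53+t) = t(t+7.8), so t² = 7.8×53 = 413.4.
t* = √413.4 = 20.33 s.

20.3 s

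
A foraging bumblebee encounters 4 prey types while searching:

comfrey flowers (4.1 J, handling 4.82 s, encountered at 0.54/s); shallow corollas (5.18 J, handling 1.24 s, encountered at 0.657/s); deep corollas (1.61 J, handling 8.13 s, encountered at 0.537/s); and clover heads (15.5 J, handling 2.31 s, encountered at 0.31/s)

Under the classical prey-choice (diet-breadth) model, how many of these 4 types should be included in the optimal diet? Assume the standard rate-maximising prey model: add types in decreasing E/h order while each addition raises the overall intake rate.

Rank by E/h (J/s): clover heads 6.71, shallow corollas 4.18, comfrey flowers 0.851, deep corollas 0.198. Include each in turn until the next type's E/h falls below the running intake rate.
Rate on top 1: 2.8. shallow corollas: 4.18 > 2.8 → include.
Rate on top 2: 3.243. comfrey flowers: 0.851 < 3.243 → exclude; stop.
Optimal diet: clover heads, shallow corollas — 2 of 4 types.

2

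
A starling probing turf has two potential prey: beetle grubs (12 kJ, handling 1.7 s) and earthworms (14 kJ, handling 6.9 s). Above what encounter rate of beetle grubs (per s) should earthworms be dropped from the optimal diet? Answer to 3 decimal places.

0.237 per s

At the threshold, the rate on beetle grubs alone equals the profitability of earthworms: λ·12/(1 + λ·1.7) = 14/6.9 = 2.029.
Rearranging, λ(12 − 2.029×1.7) = 2.029, so λ = 2.029/8.551 = 0.2373 per s.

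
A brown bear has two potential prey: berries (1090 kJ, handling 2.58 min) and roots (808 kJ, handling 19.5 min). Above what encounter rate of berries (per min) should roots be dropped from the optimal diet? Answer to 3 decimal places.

Drop roots once their profitability E₂/h₂ falls below the rate achievable on berries alone: E₂/h₂ = λE₁/(1 + λh₁).
Solve for λ: λE₁h₂ = E₂(1 + λh₁) → λ(E₁h₂ − E₂h₁) = E₂ → λ = E₂/(E₁h₂ − E₂h₁).
λ = 808/(1090×19.5 − 808×2.58) = 808/1.917e+04 = 0.04215 per min.

0.042 per min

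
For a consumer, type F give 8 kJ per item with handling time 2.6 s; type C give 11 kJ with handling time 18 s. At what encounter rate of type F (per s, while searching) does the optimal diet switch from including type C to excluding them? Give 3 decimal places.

Drop type C once their profitability E₂/h₂ falls below the rate achievable on type F alone: E₂/h₂ = λE₁/(1 + λh₁).
Solve for λ: λE₁h₂ = E₂(1 + λh₁) → λ(E₁h₂ − E₂h₁) = E₂ → λ = E₂/(E₁h₂ − E₂h₁).
λ = 11/(8×18 − 11×2.6) = 11/115.4 = 0.09532 per s.

0.095 per s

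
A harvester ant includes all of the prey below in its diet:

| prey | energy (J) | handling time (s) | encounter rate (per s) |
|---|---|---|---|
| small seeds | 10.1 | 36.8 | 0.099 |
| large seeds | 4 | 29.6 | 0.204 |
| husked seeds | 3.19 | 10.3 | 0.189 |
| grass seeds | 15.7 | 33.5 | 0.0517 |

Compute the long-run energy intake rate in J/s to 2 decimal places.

Energy encountered per unit search time: 0.099×10.1 + 0.204×4 + 0.189×3.19 + 0.0517×15.7 = 3.231 J/s.
Handling time per unit search time: 0.099×36.8 + 0.204×29.6 + 0.189×10.3 + 0.0517×33.5 = 13.36.
Rate = 3.231/(1 + 13.36) = 0.225 J/s.

0.22 J/s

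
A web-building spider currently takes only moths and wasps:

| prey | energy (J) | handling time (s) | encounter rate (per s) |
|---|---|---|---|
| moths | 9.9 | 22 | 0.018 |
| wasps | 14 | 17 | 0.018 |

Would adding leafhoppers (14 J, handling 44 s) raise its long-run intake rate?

Yes

On moths and wasps alone, R = ΣλE/(1+Σλh) = 0.4302/1.702 = 0.2528 J/s.
leafhoppers: E/h = 14/44 = 0.3182 J/s.
Since 0.3182 > R, including leafhoppers increases the long-run rate.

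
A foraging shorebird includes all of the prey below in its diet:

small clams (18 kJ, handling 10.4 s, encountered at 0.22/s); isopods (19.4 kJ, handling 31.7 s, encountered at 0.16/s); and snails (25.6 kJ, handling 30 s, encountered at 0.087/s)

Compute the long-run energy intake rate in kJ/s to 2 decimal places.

0.85 kJ/s

R = (0.22×18 + 0.16×19.4 + 0.087×25.6) / (1 + 0.22×10.4 + 0.16×31.7 + 0.087×30) = 9.291/10.97 = 0.847 kJ/s.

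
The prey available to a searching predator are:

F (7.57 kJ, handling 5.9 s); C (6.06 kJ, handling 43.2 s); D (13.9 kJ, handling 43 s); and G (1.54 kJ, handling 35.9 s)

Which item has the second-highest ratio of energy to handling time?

In descending order of E/h:
F: 7.57/5.9 = 1.28 kJ/s
D: 13.9/43 = 0.323 kJ/s
C: 6.06/43.2 = 0.14 kJ/s
G: 1.54/35.9 = 0.0429 kJ/s

D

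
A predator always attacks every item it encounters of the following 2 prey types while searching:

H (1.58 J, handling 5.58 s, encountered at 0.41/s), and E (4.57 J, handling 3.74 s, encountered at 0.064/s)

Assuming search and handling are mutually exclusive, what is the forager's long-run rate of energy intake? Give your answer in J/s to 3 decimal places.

0.267 J/s

R = (0.41×1.58 + 0.064×4.57) / (1 + 0.41×5.58 + 0.064×3.74) = 0.9403/3.527 = 0.2666 J/s.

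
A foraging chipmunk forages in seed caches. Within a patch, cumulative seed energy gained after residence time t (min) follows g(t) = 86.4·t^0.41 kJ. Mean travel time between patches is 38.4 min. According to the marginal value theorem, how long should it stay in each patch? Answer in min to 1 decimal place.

26.7 min

Optimal t* satisfies g'(t*) = g(t*)/(T + t*).
g'(t) = 0.41·86.4·t^-0.59. Setting 0.41·86.4·t^-0.59 = 86.4·t^0.41/(38.4+t) gives 0.41(38.4+t) = t, so 0.59·t = 0.41×38.4.
t* = 0.41×38.4/0.59 = 26.68 min.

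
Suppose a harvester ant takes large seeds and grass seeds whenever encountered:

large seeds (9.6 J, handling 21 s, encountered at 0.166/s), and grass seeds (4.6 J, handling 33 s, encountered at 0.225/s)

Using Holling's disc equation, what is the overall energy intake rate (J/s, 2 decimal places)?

0.22 J/s

R = Σλ_iE_i / (1 + Σλ_ih_i)
Numerator: 0.166×9.6 + 0.225×4.6 = 2.629
Denominator: 1 + 0.166×21 + 0.225×33 = 11.91
R = 2.629/11.91 = 0.2207 J/s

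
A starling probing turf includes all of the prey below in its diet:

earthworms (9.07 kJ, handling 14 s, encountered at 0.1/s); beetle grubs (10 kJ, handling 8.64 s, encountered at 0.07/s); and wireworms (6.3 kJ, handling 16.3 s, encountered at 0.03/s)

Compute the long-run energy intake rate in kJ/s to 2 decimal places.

0.51 kJ/s

Energy encountered per unit search time: 0.1×9.07 + 0.07×10 + 0.03×6.3 = 1.796 kJ/s.
Handling time per unit search time: 0.1×14 + 0.07×8.64 + 0.03×16.3 = 2.494.
Rate = 1.796/(1 + 2.494) = 0.5141 kJ/s.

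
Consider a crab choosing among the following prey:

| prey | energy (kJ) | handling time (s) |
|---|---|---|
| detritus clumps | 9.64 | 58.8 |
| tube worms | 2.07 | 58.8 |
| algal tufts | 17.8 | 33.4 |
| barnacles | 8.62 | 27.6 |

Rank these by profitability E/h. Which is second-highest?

barnacles

In descending order of E/h:
algal tufts: 17.8/33.4 = 0.533 kJ/s
barnacles: 8.62/27.6 = 0.312 kJ/s
detritus clumps: 9.64/58.8 = 0.164 kJ/s
tube worms: 2.07/58.8 = 0.0352 kJ/s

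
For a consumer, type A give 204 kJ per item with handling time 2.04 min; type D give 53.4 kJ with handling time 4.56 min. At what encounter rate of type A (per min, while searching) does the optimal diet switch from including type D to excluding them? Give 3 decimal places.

0.065 per min

Drop type D once their profitability E₂/h₂ falls below the rate achievable on type A alone: E₂/h₂ = λE₁/(1 + λh₁).
Solve for λ: λE₁h₂ = E₂(1 + λh₁) → λ(E₁h₂ − E₂h₁) = E₂ → λ = E₂/(E₁h₂ − E₂h₁).
λ = 53.4/(204×4.56 − 53.4×2.04) = 53.4/821.3 = 0.06502 per min.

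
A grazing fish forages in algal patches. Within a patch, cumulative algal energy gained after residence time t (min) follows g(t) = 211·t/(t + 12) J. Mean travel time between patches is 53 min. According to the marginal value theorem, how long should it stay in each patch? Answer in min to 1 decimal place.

Optimal t* satisfies g'(t*) = g(t*)/(T + t*).
g'(t) = 211·12/(t + 12)². Setting 211·12/(t+12)² = 211t/[(t+12)(53+t)] gives 12(53+t) = t(t+12), so t² = 12×53 = 636.
t* = √636 = 25.22 min.

25.2 min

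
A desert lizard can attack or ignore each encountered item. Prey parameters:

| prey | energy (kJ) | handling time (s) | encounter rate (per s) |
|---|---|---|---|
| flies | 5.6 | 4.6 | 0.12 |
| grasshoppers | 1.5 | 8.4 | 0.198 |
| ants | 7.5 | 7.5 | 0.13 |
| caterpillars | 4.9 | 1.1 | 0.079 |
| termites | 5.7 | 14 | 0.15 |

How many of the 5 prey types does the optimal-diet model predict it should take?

3

E/h in descending order: caterpillars 4.45, flies 1.22, ants 1, termites 0.407, grasshoppers 0.179 kJ/s. The optimal diet is the largest prefix of this list for which every included type satisfies E_i/h_i > R on the types above it.
Rate on top 1: 0.3562. flies: 1.22 > 0.3562 → include.
Rate on top 2: 0.6462. ants: 1 > 0.6462 → include.
Rate on top 3: 0.7782. termites: 0.407 < 0.7782 → exclude; stop.
Optimal diet: caterpillars, flies, ants — 3 of 5 types.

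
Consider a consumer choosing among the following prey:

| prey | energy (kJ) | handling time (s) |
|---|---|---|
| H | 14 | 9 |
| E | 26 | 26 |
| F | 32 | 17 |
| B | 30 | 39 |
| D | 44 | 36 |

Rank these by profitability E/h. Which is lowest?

B

Profitability E/h (kJ/s): H = 14/9 = 1.56, E = 26/26 = 1, F = 32/17 = 1.88, B = 30/39 = 0.769, D = 44/36 = 1.22.
Ranked: F > H > D > E > B.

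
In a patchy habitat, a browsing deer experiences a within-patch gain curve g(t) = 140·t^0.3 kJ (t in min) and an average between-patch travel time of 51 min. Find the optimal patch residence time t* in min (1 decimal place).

Optimal t* satisfies g'(t*) = g(t*)/(T + t*).
g'(t) = 0.3·140·t^-0.7. Setting 0.3·140·t^-0.7 = 140·t^0.3/(51+t) gives 0.3(51+t) = t, so 0.70·t = 0.3×51.
t* = 0.3×51/0.70 = 21.86 min.

21.9 min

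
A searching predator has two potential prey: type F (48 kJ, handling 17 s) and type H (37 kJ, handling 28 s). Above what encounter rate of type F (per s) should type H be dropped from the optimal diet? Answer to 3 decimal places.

The zero-one rule: include type H iff E₂/h₂ > λE₁/(1+λh₁). Equality gives the switch point.
λE₁h₂ = E₂ + λE₂h₁ ⇒ λ = E₂/(E₁h₂ − E₂h₁) = 37/(1344 − 629) = 0.05175 per s.

0.052 per s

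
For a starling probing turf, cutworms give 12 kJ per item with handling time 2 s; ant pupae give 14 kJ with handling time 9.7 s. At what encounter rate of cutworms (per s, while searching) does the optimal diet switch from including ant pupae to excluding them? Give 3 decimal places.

0.158 per s

At the threshold, the rate on cutworms alone equals the profitability of ant pupae: λ·12/(1 + λ·2) = 14/9.7 = 1.443.
Rearranging, λ(12 − 1.443×2) = 1.443, so λ = 1.443/9.113 = 0.1584 per s.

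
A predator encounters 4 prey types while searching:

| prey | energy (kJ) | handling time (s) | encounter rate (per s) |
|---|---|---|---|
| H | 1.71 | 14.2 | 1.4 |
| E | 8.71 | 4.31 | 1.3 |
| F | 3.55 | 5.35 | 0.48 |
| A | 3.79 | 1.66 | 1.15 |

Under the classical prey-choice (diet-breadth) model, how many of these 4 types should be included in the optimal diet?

2

Rank by E/h (kJ/s): A 2.28, E 2.02, F 0.664, H 0.12. Include each in turn until the next type's E/h falls below the running intake rate.
Rate on top 1: 1.498. E: 2.02 > 1.498 → include.
Rate on top 2: 1.842. F: 0.664 < 1.842 → exclude; stop.
Optimal diet: A, E — 2 of 4 types.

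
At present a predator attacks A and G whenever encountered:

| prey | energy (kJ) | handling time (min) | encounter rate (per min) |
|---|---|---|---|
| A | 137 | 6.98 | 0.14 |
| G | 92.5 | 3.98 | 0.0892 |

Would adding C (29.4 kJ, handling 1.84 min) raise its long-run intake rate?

Yes

On A and G alone, R = ΣλE/(1+Σλh) = 27.43/2.332 = 11.76 kJ/min.
Profitability of C: 29.4/1.84 = 15.98 kJ/min.
Since 15.98 > R, including C increases the long-run rate.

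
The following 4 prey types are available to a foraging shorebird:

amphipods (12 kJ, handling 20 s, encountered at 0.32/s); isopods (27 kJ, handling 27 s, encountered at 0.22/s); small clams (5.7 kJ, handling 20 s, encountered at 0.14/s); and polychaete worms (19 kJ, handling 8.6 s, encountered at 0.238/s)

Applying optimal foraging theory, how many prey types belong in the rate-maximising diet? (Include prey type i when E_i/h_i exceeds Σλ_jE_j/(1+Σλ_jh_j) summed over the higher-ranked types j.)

1

E/h in descending order: polychaete worms 2.21, isopods 1, amphipods 0.6, small clams 0.285 kJ/s. The optimal diet is the largest prefix of this list for which every included type satisfies E_i/h_i > R on the types above it.
Rate on top 1: 1.484. isopods: 1 < 1.484 → exclude; stop.
Optimal diet: polychaete worms — 1 of 4 types.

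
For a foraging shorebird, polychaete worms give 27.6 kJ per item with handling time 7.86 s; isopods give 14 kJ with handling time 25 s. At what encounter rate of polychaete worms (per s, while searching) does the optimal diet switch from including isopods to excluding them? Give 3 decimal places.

The zero-one rule: include isopods iff E₂/h₂ > λE₁/(1+λh₁). Equality gives the switch point.
λE₁h₂ = E₂ + λE₂h₁ ⇒ λ = E₂/(E₁h₂ − E₂h₁) = 14/(690 − 110) = 0.02414 per s.

0.024 per s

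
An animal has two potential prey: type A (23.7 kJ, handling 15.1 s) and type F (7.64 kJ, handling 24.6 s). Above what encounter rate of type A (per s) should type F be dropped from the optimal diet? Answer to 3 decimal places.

0.016 per s

Drop type F once their profitability E₂/h₂ falls below the rate achievable on type A alone: E₂/h₂ = λE₁/(1 + λh₁).
Solve for λ: λE₁h₂ = E₂(1 + λh₁) → λ(E₁h₂ − E₂h₁) = E₂ → λ = E₂/(E₁h₂ − E₂h₁).
λ = 7.64/(23.7×24.6 − 7.64×15.1) = 7.64/467.7 = 0.01634 per s.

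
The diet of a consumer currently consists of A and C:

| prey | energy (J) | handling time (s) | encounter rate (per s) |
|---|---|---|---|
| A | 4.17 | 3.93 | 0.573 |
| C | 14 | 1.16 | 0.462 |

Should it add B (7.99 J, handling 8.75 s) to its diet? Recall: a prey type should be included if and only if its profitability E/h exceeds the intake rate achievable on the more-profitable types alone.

Intake rate on the current diet: R = (0.573×4.17 + 0.462×14) / (1 + 0.573×3.93 + 0.462×1.16) = 8.857/3.788 = 2.338 J/s.
Profitability of B: 7.99/8.75 = 0.9131 J/s.
Since 0.9131 < R, time spent handling B is better spent searching.

No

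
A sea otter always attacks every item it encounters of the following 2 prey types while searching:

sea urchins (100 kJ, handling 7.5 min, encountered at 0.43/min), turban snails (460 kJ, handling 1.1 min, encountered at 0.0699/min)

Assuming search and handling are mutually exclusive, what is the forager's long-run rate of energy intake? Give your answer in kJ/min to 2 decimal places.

17.47 kJ/min

R = (0.43×100 + 0.0699×460) / (1 + 0.43×7.5 + 0.0699×1.1) = 75.15/4.302 = 17.47 kJ/min.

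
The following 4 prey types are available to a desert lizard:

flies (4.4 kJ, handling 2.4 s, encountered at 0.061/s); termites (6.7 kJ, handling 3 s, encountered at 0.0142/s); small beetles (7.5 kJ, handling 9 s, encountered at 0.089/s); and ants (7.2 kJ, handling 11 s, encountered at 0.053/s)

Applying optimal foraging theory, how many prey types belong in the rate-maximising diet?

Profitabilities (E/h, kJ/s): termites 2.23, flies 1.83, small beetles 0.833, ants 0.655. Add prey in this order while the next type's profitability exceeds the intake rate on those already taken.
Rate on top 1: 0.09125. flies: 1.83 > 0.09125 → include.
Rate on top 2: 0.3058. small beetles: 0.833 > 0.3058 → include.
Rate on top 3: 0.5181. ants: 0.655 > 0.5181 → include.
Optimal diet: termites, flies, small beetles, ants — 4 of 4 types.

4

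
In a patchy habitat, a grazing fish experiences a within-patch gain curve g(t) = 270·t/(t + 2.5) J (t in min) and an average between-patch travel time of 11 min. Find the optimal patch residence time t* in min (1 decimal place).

Maximise g(t)/(T+t): set derivative to zero → g'(t)(T+t) = g(t).
g'(t) = 270·2.5/(t + 2.5)². Setting 270·2.5/(t+2.5)² = 270t/[(t+2.5)(11+t)] gives 2.5(11+t) = t(t+2.5), so t² = 2.5×11 = 27.5.
t* = √27.5 = 5.244 min.

5.2 min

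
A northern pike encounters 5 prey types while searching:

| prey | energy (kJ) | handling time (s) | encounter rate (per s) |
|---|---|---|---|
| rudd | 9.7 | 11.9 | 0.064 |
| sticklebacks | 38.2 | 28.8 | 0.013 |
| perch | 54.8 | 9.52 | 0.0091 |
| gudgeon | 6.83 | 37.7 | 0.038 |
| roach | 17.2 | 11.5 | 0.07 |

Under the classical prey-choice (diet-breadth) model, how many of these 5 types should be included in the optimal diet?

3

E/h in descending order: perch 5.76, roach 1.5, sticklebacks 1.33, rudd 0.815, gudgeon 0.181 kJ/s. The optimal diet is the largest prefix of this list for which every included type satisfies E_i/h_i > R on the types above it.
Rate on top 1: 0.4589. roach: 1.5 > 0.4589 → include.
Rate on top 2: 0.9001. sticklebacks: 1.33 > 0.9001 → include.
Rate on top 3: 0.9705. rudd: 0.815 < 0.9705 → exclude; stop.
Optimal diet: perch, roach, sticklebacks — 3 of 5 types.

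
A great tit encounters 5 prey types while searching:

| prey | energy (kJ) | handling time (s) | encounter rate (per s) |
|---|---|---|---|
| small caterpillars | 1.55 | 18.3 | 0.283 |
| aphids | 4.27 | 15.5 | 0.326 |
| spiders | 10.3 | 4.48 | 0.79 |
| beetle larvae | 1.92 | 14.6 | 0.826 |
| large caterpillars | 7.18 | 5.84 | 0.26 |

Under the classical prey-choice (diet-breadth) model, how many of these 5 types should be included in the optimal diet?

E/h in descending order: spiders 2.3, large caterpillars 1.23, aphids 0.275, beetle larvae 0.132, small caterpillars 0.0847 kJ/s. The optimal diet is the largest prefix of this list for which every included type satisfies E_i/h_i > R on the types above it.
Rate on top 1: 1.793. large caterpillars: 1.23 < 1.793 → exclude; stop.
Optimal diet: spiders — 1 of 5 types.

1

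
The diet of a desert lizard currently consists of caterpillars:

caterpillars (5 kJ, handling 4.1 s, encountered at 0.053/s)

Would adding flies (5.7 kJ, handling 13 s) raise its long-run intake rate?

Yes

Intake rate on the current diet: R = (0.053×5) / (1 + 0.053×4.1) = 0.265/1.217 = 0.2177 kJ/s.
flies: E/h = 5.7/13 = 0.4385 kJ/s.
Since 0.4385 > R, including flies increases the long-run rate.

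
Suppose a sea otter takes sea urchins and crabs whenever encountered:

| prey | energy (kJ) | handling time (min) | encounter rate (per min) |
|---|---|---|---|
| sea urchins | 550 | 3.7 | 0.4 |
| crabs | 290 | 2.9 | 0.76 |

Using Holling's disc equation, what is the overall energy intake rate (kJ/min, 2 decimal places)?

94.02 kJ/min

R = Σλ_iE_i / (1 + Σλ_ih_i)
Numerator: 0.4×550 + 0.76×290 = 440.4
Denominator: 1 + 0.4×3.7 + 0.76×2.9 = 4.684
R = 440.4/4.684 = 94.02 kJ/min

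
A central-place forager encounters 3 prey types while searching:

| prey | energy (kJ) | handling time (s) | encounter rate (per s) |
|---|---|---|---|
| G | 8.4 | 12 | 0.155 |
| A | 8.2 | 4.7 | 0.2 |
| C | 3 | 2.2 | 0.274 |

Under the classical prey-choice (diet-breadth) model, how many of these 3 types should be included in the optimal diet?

2

E/h in descending order: A 1.74, C 1.36, G 0.7 kJ/s. The optimal diet is the largest prefix of this list for which every included type satisfies E_i/h_i > R on the types above it.
Rate on top 1: 0.8454. C: 1.36 > 0.8454 → include.
Rate on top 2: 0.9682. G: 0.7 < 0.9682 → exclude; stop.
Optimal diet: A, C — 2 of 3 types.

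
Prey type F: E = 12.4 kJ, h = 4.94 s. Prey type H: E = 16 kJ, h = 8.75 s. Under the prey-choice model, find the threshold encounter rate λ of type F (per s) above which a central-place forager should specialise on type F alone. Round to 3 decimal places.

0.543 per s

The zero-one rule: include type H iff E₂/h₂ > λE₁/(1+λh₁). Equality gives the switch point.
λE₁h₂ = E₂ + λE₂h₁ ⇒ λ = E₂/(E₁h₂ − E₂h₁) = 16/(108.5 − 79.04) = 0.5431 per s.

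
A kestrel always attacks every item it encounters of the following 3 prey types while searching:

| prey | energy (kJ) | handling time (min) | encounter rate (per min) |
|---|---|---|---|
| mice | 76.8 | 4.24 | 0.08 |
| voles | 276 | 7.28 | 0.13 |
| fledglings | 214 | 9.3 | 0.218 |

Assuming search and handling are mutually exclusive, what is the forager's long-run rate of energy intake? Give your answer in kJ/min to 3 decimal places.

R = (0.08×76.8 + 0.13×276 + 0.218×214) / (1 + 0.08×4.24 + 0.13×7.28 + 0.218×9.3) = 88.68/4.313 = 20.56 kJ/min.

20.560 kJ/min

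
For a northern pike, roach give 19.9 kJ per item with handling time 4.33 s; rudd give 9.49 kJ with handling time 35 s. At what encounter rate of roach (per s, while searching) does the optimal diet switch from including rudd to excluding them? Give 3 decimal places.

0.014 per s

The zero-one rule: include rudd iff E₂/h₂ > λE₁/(1+λh₁). Equality gives the switch point.
λE₁h₂ = E₂ + λE₂h₁ ⇒ λ = E₂/(E₁h₂ − E₂h₁) = 9.49/(696.5 − 41.09) = 0.01448 per s.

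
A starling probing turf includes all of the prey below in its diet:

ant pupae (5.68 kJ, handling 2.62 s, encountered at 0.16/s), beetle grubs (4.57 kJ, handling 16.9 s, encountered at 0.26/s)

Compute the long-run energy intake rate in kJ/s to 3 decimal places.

Energy encountered per unit search time: 0.16×5.68 + 0.26×4.57 = 2.097 kJ/s.
Handling time per unit search time: 0.16×2.62 + 0.26×16.9 = 4.813.
Rate = 2.097/(1 + 4.813) = 0.3607 kJ/s.

0.361 kJ/s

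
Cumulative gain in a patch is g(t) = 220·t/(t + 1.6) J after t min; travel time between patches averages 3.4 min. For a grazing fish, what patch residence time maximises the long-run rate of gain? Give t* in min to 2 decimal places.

2.33 min

By the marginal value theorem, leave when the instantaneous gain rate g'(t) equals the habitat-wide average g(t)/(T + t).
g'(t) = 220·1.6/(t + 1.6)². Setting 220·1.6/(t+1.6)² = 220t/[(t+1.6)(3.4+t)] gives 1.6(3.4+t) = t(t+1.6), so t² = 1.6×3.4 = 5.44.
t* = √5.44 = 2.332 min.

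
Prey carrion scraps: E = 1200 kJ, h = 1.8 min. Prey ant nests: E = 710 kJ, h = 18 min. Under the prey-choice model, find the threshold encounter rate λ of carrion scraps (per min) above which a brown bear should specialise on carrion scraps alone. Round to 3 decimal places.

0.035 per min

At the threshold, the rate on carrion scraps alone equals the profitability of ant nests: λ·1200/(1 + λ·1.8) = 710/18 = 39.44.
Rearranging, λ(1200 − 39.44×1.8) = 39.44, so λ = 39.44/1129 = 0.03494 per min.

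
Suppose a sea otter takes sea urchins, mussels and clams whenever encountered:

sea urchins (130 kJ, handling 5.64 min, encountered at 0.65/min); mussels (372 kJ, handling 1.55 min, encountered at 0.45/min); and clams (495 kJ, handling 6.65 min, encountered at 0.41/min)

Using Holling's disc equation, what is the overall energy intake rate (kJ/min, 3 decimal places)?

R = Σλ_iE_i / (1 + Σλ_ih_i)
Numerator: 0.65×130 + 0.45×372 + 0.41×495 = 454.9
Denominator: 1 + 0.65×5.64 + 0.45×1.55 + 0.41×6.65 = 8.09
R = 454.9/8.09 = 56.22 kJ/min

56.224 kJ/min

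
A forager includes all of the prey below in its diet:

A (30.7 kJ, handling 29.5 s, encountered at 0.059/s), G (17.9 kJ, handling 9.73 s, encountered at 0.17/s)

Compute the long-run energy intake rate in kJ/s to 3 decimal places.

1.105 kJ/s

R = Σλ_iE_i / (1 + Σλ_ih_i)
Numerator: 0.059×30.7 + 0.17×17.9 = 4.854
Denominator: 1 + 0.059×29.5 + 0.17×9.73 = 4.395
R = 4.854/4.395 = 1.105 kJ/s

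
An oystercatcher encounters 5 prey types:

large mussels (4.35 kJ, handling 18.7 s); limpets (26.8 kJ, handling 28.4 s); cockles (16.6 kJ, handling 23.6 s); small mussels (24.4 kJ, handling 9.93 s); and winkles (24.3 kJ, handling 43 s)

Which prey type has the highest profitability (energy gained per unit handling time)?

small mussels

In descending order of E/h:
small mussels: 24.4/9.93 = 2.46 kJ/s
limpets: 26.8/28.4 = 0.944 kJ/s
cockles: 16.6/23.6 = 0.703 kJ/s
winkles: 24.3/43 = 0.565 kJ/s
large mussels: 4.35/18.7 = 0.233 kJ/s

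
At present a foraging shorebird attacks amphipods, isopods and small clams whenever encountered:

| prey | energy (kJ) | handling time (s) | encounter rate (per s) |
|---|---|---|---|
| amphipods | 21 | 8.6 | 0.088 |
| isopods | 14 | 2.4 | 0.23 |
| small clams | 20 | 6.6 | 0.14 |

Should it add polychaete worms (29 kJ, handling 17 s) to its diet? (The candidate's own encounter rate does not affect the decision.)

Current rate: (0.088×21 + 0.23×14 + 0.14×20)/(1 + 0.088×8.6 + 0.23×2.4 + 0.14×6.6) = 2.434 kJ/s.
polychaete worms: E/h = 29/17 = 1.706 kJ/s.
Since 1.706 < R, time spent handling polychaete worms is better spent searching.

No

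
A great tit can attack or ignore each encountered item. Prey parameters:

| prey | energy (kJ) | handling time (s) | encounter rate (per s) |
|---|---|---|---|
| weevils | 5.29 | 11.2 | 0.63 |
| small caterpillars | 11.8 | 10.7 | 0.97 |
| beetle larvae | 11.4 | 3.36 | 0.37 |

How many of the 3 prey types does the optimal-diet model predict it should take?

1

E/h in descending order: beetle larvae 3.39, small caterpillars 1.1, weevils 0.472 kJ/s. The optimal diet is the largest prefix of this list for which every included type satisfies E_i/h_i > R on the types above it.
Rate on top 1: 1.88. small caterpillars: 1.1 < 1.88 → exclude; stop.
Optimal diet: beetle larvae — 1 of 3 types.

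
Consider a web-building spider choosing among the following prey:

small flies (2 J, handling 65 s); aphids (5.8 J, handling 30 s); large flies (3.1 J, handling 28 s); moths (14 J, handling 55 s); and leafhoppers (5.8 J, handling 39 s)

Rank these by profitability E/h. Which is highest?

moths

In descending order of E/h:
moths: 14/55 = 0.255 J/s
aphids: 5.8/30 = 0.193 J/s
leafhoppers: 5.8/39 = 0.149 J/s
large flies: 3.1/28 = 0.111 J/s
small flies: 2/65 = 0.0308 J/s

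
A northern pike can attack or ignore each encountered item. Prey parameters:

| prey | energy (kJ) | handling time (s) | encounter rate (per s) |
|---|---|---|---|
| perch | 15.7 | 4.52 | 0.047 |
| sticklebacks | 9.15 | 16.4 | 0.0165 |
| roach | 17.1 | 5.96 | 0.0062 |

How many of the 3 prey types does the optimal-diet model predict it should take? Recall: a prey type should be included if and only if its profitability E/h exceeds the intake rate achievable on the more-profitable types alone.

Profitabilities (E/h, kJ/s): perch 3.47, roach 2.87, sticklebacks 0.558. Add prey in this order while the next type's profitability exceeds the intake rate on those already taken.
Rate on top 1: 0.6086. roach: 2.87 > 0.6086 → include.
Rate on top 2: 0.6755. sticklebacks: 0.558 < 0.6755 → exclude; stop.
Optimal diet: perch, roach — 2 of 3 types.

2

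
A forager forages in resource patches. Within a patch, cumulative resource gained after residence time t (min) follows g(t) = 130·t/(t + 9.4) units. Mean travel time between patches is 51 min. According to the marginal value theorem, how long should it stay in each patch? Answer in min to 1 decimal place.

Optimal t* satisfies g'(t*) = g(t*)/(T + t*).
g'(t) = 130·9.4/(t + 9.4)². Setting 130·9.4/(t+9.4)² = 130t/[(t+9.4)(51+t)] gives 9.4(51+t) = t(t+9.4), so t² = 9.4×51 = 479.4.
t* = √479.4 = 21.9 min.

21.9 min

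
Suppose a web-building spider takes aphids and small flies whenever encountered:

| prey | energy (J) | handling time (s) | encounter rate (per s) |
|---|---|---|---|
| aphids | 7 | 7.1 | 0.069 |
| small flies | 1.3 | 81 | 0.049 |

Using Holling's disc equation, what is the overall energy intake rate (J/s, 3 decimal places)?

R = (0.069×7 + 0.049×1.3) / (1 + 0.069×7.1 + 0.049×81) = 0.5467/5.459 = 0.1001 J/s.

0.100 J/s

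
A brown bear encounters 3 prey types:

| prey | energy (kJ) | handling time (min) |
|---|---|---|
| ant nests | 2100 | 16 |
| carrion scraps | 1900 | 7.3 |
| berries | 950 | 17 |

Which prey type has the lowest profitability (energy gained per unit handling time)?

berries

Profitability E/h (kJ/min): ant nests = 2100/16 = 131, carrion scraps = 1900/7.3 = 260, berries = 950/17 = 55.9.
Ranked: carrion scraps > ant nests > berries.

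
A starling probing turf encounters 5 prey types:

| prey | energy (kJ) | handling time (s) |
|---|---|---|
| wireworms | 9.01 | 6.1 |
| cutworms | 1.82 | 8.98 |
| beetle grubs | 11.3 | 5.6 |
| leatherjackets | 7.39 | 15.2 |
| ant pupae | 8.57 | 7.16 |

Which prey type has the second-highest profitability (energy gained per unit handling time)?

wireworms

Profitability E/h (kJ/s): wireworms = 9.01/6.1 = 1.48, cutworms = 1.82/8.98 = 0.203, beetle grubs = 11.3/5.6 = 2.02, leatherjackets = 7.39/15.2 = 0.486, ant pupae = 8.57/7.16 = 1.2.
Ranked: beetle grubs > wireworms > ant pupae > leatherjackets > cutworms.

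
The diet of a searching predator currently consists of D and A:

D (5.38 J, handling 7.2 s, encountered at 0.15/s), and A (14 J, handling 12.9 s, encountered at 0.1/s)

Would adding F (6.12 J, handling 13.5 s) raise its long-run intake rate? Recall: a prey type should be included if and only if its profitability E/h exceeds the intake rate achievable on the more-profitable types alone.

Intake rate on the current diet: R = (0.15×5.38 + 0.1×14) / (1 + 0.15×7.2 + 0.1×12.9) = 2.207/3.37 = 0.6549 J/s.
Profitability of F: 6.12/13.5 = 0.4533 J/s.
0.4533 < 0.6549, so adding F would lower the average — exclude it.

No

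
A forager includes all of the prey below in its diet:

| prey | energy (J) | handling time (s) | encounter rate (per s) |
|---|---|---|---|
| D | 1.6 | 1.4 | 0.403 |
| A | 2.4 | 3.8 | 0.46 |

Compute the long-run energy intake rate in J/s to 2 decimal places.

R = (0.403×1.6 + 0.46×2.4) / (1 + 0.403×1.4 + 0.46×3.8) = 1.749/3.312 = 0.528 J/s.

0.53 J/s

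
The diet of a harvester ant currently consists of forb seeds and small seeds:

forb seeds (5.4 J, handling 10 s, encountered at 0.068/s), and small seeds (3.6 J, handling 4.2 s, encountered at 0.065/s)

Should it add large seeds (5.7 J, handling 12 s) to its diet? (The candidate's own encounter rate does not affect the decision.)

Intake rate on the current diet: R = (0.068×5.4 + 0.065×3.6) / (1 + 0.068×10 + 0.065×4.2) = 0.6012/1.953 = 0.3078 J/s.
Profitability of large seeds: 5.7/12 = 0.475 J/s.
Since 0.475 > R, including large seeds increases the long-run rate.

Yes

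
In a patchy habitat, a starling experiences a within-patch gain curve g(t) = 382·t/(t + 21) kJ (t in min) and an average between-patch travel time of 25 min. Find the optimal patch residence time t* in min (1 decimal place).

22.9 min

Maximise g(t)/(T+t): set derivative to zero → g'(t)(T+t) = g(t).
g'(t) = 382·21/(t + 21)². Setting 382·21/(t+21)² = 382t/[(t+21)(25+t)] gives 21(25+t) = t(t+21), so t² = 21×25 = 525.
t* = √525 = 22.91 min.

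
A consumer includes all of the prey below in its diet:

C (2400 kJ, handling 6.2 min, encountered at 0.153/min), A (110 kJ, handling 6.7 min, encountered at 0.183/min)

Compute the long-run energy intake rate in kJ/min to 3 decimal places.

R = Σλ_iE_i / (1 + Σλ_ih_i)
Numerator: 0.153×2400 + 0.183×110 = 387.3
Denominator: 1 + 0.153×6.2 + 0.183×6.7 = 3.175
R = 387.3/3.175 = 122 kJ/min

122.005 kJ/min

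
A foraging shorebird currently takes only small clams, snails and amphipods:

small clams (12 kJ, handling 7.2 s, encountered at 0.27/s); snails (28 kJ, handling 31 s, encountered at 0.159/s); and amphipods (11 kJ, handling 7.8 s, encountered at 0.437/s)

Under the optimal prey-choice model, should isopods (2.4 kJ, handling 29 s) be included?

No

On small clams, snails and amphipods alone, R = ΣλE/(1+Σλh) = 12.5/11.28 = 1.108 kJ/s.
Profitability of isopods: 2.4/29 = 0.08276 kJ/s.
0.08276 < 1.108, so adding isopods would lower the average — exclude it.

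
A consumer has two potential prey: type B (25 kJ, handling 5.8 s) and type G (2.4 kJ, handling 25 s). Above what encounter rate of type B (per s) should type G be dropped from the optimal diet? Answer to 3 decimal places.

0.004 per s

The zero-one rule: include type G iff E₂/h₂ > λE₁/(1+λh₁). Equality gives the switch point.
λE₁h₂ = E₂ + λE₂h₁ ⇒ λ = E₂/(E₁h₂ − E₂h₁) = 2.4/(625 − 13.92) = 0.003927 per s.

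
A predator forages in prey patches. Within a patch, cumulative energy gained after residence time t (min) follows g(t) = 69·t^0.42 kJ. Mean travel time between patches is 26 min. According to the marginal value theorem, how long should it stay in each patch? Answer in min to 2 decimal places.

18.83 min

Maximise g(t)/(T+t): set derivative to zero → g'(t)(T+t) = g(t).
g'(t) = 0.42·69·t^-0.58. Setting 0.42·69·t^-0.58 = 69·t^0.42/(26+t) gives 0.42(26+t) = t, so 0.58·t = 0.42×26.
t* = 0.42×26/0.58 = 18.83 min.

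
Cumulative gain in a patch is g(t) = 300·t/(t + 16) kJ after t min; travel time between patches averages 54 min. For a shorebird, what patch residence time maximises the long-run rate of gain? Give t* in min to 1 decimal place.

By the marginal value theorem, leave when the instantaneous gain rate g'(t) equals the habitat-wide average g(t)/(T + t).
g'(t) = 300·16/(t + 16)². Setting 300·16/(t+16)² = 300t/[(t+16)(54+t)] gives 16(54+t) = t(t+16), so t² = 16×54 = 864.
t* = √864 = 29.39 min.

29.4 min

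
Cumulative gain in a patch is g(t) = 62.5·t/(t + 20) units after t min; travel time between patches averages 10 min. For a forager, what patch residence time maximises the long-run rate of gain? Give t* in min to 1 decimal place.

Maximise g(t)/(T+t): set derivative to zero → g'(t)(T+t) = g(t).
g'(t) = 62.5·20/(t + 20)². Setting 62.5·20/(t+20)² = 62.5t/[(t+20)(10+t)] gives 20(10+t) = t(t+20), so t² = 20×10 = 200.
t* = √200 = 14.14 min.

14.1 min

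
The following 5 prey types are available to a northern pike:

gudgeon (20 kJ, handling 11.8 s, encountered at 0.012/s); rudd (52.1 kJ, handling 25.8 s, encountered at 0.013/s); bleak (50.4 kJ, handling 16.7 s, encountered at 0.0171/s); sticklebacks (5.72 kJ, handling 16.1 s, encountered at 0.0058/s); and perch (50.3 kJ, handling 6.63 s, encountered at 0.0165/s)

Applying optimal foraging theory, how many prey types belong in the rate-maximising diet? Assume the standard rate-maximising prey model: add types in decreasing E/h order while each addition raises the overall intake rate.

4

E/h in descending order: perch 7.59, bleak 3.02, rudd 2.02, gudgeon 1.69, sticklebacks 0.355 kJ/s. The optimal diet is the largest prefix of this list for which every included type satisfies E_i/h_i > R on the types above it.
Rate on top 1: 0.7481. bleak: 3.02 > 0.7481 → include.
Rate on top 2: 1.213. rudd: 2.02 > 1.213 → include.
Rate on top 3: 1.369. gudgeon: 1.69 > 1.369 → include.
Rate on top 4: 1.394. sticklebacks: 0.355 < 1.394 → exclude; stop.
Optimal diet: perch, bleak, rudd, gudgeon — 4 of 5 types.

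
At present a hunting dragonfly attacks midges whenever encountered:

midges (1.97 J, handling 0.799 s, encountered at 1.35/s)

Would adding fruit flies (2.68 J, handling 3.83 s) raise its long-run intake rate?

Current rate: (1.35×1.97)/(1 + 1.35×0.799) = 1.279 J/s.
fruit flies: E/h = 2.68/3.83 = 0.6997 J/s.
Since 0.6997 < R, time spent handling fruit flies is better spent searching.

No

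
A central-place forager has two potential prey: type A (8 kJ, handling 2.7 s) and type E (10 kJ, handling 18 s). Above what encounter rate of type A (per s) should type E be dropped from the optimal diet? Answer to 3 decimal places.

0.085 per s

At the threshold, the rate on type A alone equals the profitability of type E: λ·8/(1 + λ·2.7) = 10/18 = 0.5556.
Rearranging, λ(8 − 0.5556×2.7) = 0.5556, so λ = 0.5556/6.5 = 0.08547 per s.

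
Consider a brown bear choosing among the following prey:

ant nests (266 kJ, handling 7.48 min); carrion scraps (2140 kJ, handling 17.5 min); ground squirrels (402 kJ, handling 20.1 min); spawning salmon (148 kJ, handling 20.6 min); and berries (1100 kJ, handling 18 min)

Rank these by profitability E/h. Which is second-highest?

berries

In descending order of E/h:
carrion scraps: 2140/17.5 = 122 kJ/min
berries: 1100/18 = 61.1 kJ/min
ant nests: 266/7.48 = 35.6 kJ/min
ground squirrels: 402/20.1 = 20 kJ/min
spawning salmon: 148/20.6 = 7.18 kJ/min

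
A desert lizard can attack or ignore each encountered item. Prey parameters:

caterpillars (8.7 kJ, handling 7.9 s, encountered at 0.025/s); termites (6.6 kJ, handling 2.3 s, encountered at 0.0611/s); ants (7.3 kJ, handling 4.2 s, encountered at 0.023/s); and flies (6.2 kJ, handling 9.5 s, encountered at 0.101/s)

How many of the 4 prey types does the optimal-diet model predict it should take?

4

Profitabilities (E/h, kJ/s): termites 2.87, ants 1.74, caterpillars 1.1, flies 0.653. Add prey in this order while the next type's profitability exceeds the intake rate on those already taken.
Rate on top 1: 0.3536. ants: 1.74 > 0.3536 → include.
Rate on top 2: 0.4617. caterpillars: 1.1 > 0.4617 → include.
Rate on top 3: 0.5497. flies: 0.653 > 0.5497 → include.
Optimal diet: termites, ants, caterpillars, flies — 4 of 4 types.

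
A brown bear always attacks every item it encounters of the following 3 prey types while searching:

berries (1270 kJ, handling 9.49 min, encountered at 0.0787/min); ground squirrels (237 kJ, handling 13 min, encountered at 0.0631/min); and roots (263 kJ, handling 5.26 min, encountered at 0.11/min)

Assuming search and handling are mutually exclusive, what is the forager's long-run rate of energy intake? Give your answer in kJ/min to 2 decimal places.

R = (0.0787×1270 + 0.0631×237 + 0.11×263) / (1 + 0.0787×9.49 + 0.0631×13 + 0.11×5.26) = 143.8/3.146 = 45.72 kJ/min.

45.72 kJ/min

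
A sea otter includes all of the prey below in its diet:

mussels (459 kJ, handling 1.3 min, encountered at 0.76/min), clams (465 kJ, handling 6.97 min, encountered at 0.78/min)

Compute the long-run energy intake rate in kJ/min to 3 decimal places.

R = Σλ_iE_i / (1 + Σλ_ih_i)
Numerator: 0.76×459 + 0.78×465 = 711.5
Denominator: 1 + 0.76×1.3 + 0.78×6.97 = 7.425
R = 711.5/7.425 = 95.84 kJ/min

95.835 kJ/min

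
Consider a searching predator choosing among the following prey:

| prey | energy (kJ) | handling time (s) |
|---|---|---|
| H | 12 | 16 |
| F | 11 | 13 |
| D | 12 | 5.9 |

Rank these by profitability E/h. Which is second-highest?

Profitability E/h (kJ/s): H = 12/16 = 0.75, F = 11/13 = 0.846, D = 12/5.9 = 2.03.
Ranked: D > F > H.

F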